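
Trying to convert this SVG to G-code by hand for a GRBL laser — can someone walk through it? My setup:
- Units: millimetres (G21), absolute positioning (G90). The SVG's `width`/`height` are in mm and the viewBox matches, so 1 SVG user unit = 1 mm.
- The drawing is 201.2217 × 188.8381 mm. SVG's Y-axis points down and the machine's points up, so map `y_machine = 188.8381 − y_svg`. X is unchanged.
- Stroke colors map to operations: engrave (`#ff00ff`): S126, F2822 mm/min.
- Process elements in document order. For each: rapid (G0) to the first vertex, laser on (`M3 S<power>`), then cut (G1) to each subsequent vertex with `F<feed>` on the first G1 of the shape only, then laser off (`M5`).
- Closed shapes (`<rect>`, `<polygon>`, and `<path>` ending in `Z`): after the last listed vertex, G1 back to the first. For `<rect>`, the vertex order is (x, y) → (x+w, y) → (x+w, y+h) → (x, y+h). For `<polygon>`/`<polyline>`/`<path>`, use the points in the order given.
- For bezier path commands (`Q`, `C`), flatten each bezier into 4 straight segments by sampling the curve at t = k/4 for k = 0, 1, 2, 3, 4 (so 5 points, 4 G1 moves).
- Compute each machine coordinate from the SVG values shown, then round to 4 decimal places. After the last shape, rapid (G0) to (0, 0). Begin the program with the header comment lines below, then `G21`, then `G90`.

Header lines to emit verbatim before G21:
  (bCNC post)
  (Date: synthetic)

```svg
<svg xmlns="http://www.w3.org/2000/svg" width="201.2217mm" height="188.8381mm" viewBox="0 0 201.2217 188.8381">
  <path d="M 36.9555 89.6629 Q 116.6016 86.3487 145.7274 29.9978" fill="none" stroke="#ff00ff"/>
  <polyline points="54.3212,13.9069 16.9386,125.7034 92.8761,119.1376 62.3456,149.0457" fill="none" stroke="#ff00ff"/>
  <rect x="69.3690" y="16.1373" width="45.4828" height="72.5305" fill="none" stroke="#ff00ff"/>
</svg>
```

(bCNC post)
(Date: synthetic)
G21
G90
G0 X36.9555 Y99.1752
M3 S126
G1 X73.6210 Y104.1471 F2822
G1 X103.9715 Y115.7486
G1 X128.0070 Y133.9796
G1 X145.7274 Y158.8403
M5
G0 X54.3212 Y174.9312
M3 S126
G1 X16.9386 Y63.1347 F2822
G1 X92.8761 Y69.7005
G1 X62.3456 Y39.7924
M5
G0 X69.3690 Y172.7008
M3 S126
G1 X114.8518 Y172.7008 F2822
G1 X114.8518 Y100.1703
G1 X69.3690 Y100.1703
G1 X69.3690 Y172.7008
M5
G0 X0.0000 Y0.0000

Since the viewBox matches the mm dimensions, user units are millimetres directly. The only transform is the Y-flip y_m = 188.8381 − y_svg.

Shape 1 is a quadratic bezier drawn with `<path>`. Its stroke #ff00ff means engrave at S126, F2822. After flipping Y the toolpath is (36.9555,99.1752) → (73.6210,104.1471) → (103.9715,115.7486) → (128.0070,133.9796) → (145.7274,158.8403).

Shape 2 is a open polyline drawn with `<polyline>`. Its stroke #ff00ff means engrave at S126, F2822. After flipping Y the toolpath is (54.3212,174.9312) → (16.9386,63.1347) → (92.8761,69.7005) → (62.3456,39.7924).

Shape 3 is a rectangle drawn with `<rect>`. Its stroke #ff00ff means engrave at S126, F2822. After flipping Y the toolpath is (69.3690,172.7008) → (114.8518,172.7008) → (114.8518,100.1703) → (69.3690,100.1703) → (69.3690,172.7008), returning to the start.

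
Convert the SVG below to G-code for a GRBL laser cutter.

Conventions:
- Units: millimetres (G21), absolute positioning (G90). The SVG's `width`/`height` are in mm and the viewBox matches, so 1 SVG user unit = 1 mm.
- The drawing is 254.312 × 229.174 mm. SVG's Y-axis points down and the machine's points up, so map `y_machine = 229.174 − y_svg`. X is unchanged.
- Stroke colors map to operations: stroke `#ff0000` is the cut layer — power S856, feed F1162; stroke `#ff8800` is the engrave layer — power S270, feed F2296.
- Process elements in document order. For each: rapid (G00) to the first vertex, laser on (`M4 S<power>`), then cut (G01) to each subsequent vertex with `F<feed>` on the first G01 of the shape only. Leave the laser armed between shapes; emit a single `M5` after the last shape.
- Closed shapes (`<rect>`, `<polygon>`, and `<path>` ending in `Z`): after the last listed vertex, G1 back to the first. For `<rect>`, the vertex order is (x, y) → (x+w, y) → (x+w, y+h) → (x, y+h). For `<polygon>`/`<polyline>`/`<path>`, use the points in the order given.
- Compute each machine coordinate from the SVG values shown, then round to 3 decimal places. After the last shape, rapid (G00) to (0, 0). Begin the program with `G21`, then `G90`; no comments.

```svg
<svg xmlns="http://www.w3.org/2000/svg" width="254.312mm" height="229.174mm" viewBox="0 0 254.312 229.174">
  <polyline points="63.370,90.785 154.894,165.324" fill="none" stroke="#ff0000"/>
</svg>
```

G21
G90
G00 X63.370 Y138.389
M4 S856
G01 X154.894 Y63.850 F1162
M5
G00 X0.000 Y0.000

viewBox `0 0 254.312 229.174` with mm width/height → 1 unit = 1 mm. Flip: y_m = 229.174 − y_svg.

**Shape 1** — `<polyline>` line segment, stroke `#ff0000` → cut (S856, F1162). Machine vertices: (63.370,138.389) → (154.894,63.850). Open path.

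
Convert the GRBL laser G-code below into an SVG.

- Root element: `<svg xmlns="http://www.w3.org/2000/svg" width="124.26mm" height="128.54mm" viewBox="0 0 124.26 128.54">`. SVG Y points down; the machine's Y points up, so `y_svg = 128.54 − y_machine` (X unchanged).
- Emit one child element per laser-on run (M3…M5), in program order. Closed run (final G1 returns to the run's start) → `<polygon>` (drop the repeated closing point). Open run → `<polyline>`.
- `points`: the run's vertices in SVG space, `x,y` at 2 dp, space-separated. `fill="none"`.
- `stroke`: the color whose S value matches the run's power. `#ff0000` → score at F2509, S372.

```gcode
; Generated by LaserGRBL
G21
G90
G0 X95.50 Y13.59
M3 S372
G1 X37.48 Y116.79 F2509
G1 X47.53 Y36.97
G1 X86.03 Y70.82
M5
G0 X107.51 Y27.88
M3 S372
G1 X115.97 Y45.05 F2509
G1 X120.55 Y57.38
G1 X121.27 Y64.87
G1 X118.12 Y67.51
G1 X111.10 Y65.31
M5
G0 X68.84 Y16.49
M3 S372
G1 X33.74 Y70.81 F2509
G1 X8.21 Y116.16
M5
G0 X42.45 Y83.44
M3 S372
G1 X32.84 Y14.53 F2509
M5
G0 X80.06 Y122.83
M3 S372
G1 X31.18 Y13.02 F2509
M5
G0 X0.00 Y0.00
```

<svg xmlns="http://www.w3.org/2000/svg" width="124.26mm" height="128.54mm" viewBox="0 0 124.26 128.54">
  <polyline points="95.50,114.95 37.48,11.75 47.53,91.57 86.03,57.72" fill="none" stroke="#ff0000"/>
  <polyline points="107.51,100.66 115.97,83.49 120.55,71.16 121.27,63.67 118.12,61.03 111.10,63.23" fill="none" stroke="#ff0000"/>
  <polyline points="68.84,112.05 33.74,57.73 8.21,12.38" fill="none" stroke="#ff0000"/>
  <polyline points="42.45,45.10 32.84,114.01" fill="none" stroke="#ff0000"/>
  <polyline points="80.06,5.71 31.18,115.52" fill="none" stroke="#ff0000"/>
</svg>

Each laser-on run becomes one SVG element. Flip Y back into SVG space with y_svg = 128.54 − y_machine. Every run uses S372, so all elements get stroke `#ff0000` (score).

Run 1: The run is open, so emit a `<polyline>` with points (Y-flipped): 95.50,114.95 37.48,11.75 47.53,91.57 86.03,57.72.

Run 2: The run is open, so emit a `<polyline>` with points (Y-flipped): 107.51,100.66 115.97,83.49 120.55,71.16 121.27,63.67 118.12,61.03 111.10,63.23.

Run 3: The run is open, so emit a `<polyline>` with points (Y-flipped): 68.84,112.05 33.74,57.73 8.21,12.38.

Run 4: The run is open, so emit a `<polyline>` with points (Y-flipped): 42.45,45.10 32.84,114.01.

Run 5: The run is open, so emit a `<polyline>` with points (Y-flipped): 80.06,5.71 31.18,115.52.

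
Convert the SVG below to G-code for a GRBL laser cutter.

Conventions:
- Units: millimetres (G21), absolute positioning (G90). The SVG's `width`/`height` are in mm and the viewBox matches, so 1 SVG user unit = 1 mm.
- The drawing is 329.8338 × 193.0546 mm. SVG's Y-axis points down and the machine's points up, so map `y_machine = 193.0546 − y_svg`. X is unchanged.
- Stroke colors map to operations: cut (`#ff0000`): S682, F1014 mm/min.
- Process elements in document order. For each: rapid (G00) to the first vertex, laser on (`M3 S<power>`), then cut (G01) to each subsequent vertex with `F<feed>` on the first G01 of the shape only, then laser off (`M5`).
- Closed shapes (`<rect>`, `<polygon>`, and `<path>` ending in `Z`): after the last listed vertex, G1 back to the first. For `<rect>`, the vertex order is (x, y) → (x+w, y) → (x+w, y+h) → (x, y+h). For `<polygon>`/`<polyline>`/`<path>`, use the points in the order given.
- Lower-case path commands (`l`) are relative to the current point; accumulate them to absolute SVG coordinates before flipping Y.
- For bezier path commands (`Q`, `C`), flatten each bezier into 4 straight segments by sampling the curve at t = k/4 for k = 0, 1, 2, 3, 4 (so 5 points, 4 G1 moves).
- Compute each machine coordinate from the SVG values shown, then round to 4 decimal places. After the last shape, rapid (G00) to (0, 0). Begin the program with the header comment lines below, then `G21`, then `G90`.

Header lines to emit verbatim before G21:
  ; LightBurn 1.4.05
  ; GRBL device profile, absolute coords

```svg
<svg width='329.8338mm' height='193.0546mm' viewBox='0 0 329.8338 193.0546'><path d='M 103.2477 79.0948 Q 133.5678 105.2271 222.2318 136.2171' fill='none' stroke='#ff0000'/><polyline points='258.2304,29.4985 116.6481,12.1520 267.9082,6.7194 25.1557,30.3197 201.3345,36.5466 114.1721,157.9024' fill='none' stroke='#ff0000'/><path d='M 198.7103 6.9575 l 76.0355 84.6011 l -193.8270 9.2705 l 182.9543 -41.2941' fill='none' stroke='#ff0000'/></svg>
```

viewBox `0 0 329.8338 193.0546` with mm width/height → 1 unit = 1 mm. Flip: y_m = 193.0546 − y_svg.

**Shape 1** — `<path>` quadratic bezier, stroke `#ff0000` → cut (S682, F1014). Control points (SVG): P0=(103.2477,79.0948), P1=(133.5678,105.2271), P2=(222.2318,136.2171); sampled at t=k/4. Machine vertices: (103.2477,113.9598) → (122.0542,100.5900) → (148.1538,86.6131) → (181.5463,72.0289) → (222.2318,56.8375). Open path.

**Shape 2** — `<polyline>` open polyline, stroke `#ff0000` → cut (S682, F1014). Machine vertices: (258.2304,163.5561) → (116.6481,180.9026) → (267.9082,186.3352) → (25.1557,162.7349) → (201.3345,156.5080) → (114.1721,35.1522). Open path.

**Shape 3** — `<path>` open polyline, stroke `#ff0000` → cut (S682, F1014). Machine vertices: (198.7103,186.0971) → (274.7458,101.4960) → (80.9188,92.2255) → (263.8731,133.5196). Open path.

; LightBurn 1.4.05
; GRBL device profile, absolute coords
G21
G90
G00 X103.2477 Y113.9598
M3 S682
G01 X122.0542 Y100.5900 F1014
G01 X148.1538 Y86.6131
G01 X181.5463 Y72.0289
G01 X222.2318 Y56.8375
M5
G00 X258.2304 Y163.5561
M3 S682
G01 X116.6481 Y180.9026 F1014
G01 X267.9082 Y186.3352
G01 X25.1557 Y162.7349
G01 X201.3345 Y156.5080
G01 X114.1721 Y35.1522
M5
G00 X198.7103 Y186.0971
M3 S682
G01 X274.7458 Y101.4960 F1014
G01 X80.9188 Y92.2255
G01 X263.8731 Y133.5196
M5
G00 X0.0000 Y0.0000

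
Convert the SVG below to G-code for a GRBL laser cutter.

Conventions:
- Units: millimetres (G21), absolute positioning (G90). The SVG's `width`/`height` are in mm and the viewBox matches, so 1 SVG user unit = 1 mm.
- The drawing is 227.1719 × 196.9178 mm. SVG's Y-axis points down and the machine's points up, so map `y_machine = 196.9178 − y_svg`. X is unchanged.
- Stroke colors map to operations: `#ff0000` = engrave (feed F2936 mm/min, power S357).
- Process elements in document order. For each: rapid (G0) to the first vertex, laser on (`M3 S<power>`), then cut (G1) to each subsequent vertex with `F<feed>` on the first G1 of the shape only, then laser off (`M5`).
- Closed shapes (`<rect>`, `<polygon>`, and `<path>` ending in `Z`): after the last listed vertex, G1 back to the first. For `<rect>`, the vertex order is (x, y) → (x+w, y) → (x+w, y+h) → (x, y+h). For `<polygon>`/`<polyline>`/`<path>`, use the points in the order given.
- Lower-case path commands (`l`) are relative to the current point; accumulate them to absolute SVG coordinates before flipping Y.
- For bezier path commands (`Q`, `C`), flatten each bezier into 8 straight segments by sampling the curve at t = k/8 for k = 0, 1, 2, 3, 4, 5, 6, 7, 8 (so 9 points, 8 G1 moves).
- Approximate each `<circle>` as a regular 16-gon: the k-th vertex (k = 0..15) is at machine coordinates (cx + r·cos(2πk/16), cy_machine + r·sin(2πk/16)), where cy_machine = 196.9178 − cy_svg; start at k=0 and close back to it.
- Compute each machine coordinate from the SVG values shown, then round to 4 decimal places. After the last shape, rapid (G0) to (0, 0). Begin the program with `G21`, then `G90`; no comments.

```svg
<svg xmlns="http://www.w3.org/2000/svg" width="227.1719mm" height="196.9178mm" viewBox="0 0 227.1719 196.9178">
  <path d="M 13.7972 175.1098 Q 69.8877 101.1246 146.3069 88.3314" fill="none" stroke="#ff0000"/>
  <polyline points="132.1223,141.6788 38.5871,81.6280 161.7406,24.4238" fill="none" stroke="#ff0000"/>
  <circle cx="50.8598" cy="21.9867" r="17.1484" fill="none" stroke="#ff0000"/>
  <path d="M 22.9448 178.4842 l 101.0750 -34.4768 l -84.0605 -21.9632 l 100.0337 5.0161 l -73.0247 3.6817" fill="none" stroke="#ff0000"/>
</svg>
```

G21
G90
G0 X13.7972 Y21.8080
M3 S357
G1 X28.1375 Y39.3482 F2936
G1 X43.1130 Y54.9761
G1 X58.7238 Y68.6918
G1 X74.9699 Y80.4952
G1 X91.8512 Y90.3864
G1 X109.3678 Y98.3653
G1 X127.5197 Y104.4320
G1 X146.3069 Y108.5864
M5
G0 X132.1223 Y55.2390
M3 S357
G1 X38.5871 Y115.2898 F2936
G1 X161.7406 Y172.4940
M5
G0 X68.0082 Y174.9311
M3 S357
G1 X66.7029 Y181.4935 F2936
G1 X62.9855 Y187.0568
G1 X57.4222 Y190.7742
G1 X50.8598 Y192.0795
G1 X44.2974 Y190.7742
G1 X38.7341 Y187.0568
G1 X35.0167 Y181.4935
G1 X33.7114 Y174.9311
G1 X35.0167 Y168.3687
G1 X38.7341 Y162.8054
G1 X44.2974 Y159.0880
G1 X50.8598 Y157.7827
G1 X57.4222 Y159.0880
G1 X62.9855 Y162.8054
G1 X66.7029 Y168.3687
G1 X68.0082 Y174.9311
M5
G0 X22.9448 Y18.4336
M3 S357
G1 X124.0198 Y52.9104 F2936
G1 X39.9593 Y74.8736
G1 X139.9930 Y69.8575
G1 X66.9683 Y66.1758
M5
G0 X0.0000 Y0.0000

viewBox `0 0 227.1719 196.9178` with mm width/height → 1 unit = 1 mm. Flip: y_m = 196.9178 − y_svg.

**Shape 1** — `<path>` quadratic bezier, stroke `#ff0000` → engrave (S357, F2936). Control points (SVG): P0=(13.7972,175.1098), P1=(69.8877,101.1246), P2=(146.3069,88.3314); sampled at t=k/8. Machine vertices: (13.7972,21.8080) → (28.1375,39.3482) → (43.1130,54.9761) → (58.7238,68.6918) → (74.9699,80.4952) → (91.8512,90.3864) → (109.3678,98.3653) → (127.5197,104.4320) → (146.3069,108.5864). Open path.

**Shape 2** — `<polyline>` open polyline, stroke `#ff0000` → engrave (S357, F2936). Machine vertices: (132.1223,55.2390) → (38.5871,115.2898) → (161.7406,172.4940). Open path.

**Shape 3** — `<circle>` circle, stroke `#ff0000` → engrave (S357, F2936). Machine vertices: (68.0082,174.9311) → (66.7029,181.4935) → (62.9855,187.0568) → (57.4222,190.7742) → (50.8598,192.0795) → (44.2974,190.7742) → (38.7341,187.0568) → (35.0167,181.4935) → (33.7114,174.9311) → (35.0167,168.3687) → (38.7341,162.8054) → (44.2974,159.0880) → (50.8598,157.7827) → (57.4222,159.0880) → (62.9855,162.8054) → (66.7029,168.3687) → (68.0082,174.9311). Closed: final G1 returns to the first vertex.

**Shape 4** — `<path>` open polyline, stroke `#ff0000` → engrave (S357, F2936). Machine vertices: (22.9448,18.4336) → (124.0198,52.9104) → (39.9593,74.8736) → (139.9930,69.8575) → (66.9683,66.1758). Open path.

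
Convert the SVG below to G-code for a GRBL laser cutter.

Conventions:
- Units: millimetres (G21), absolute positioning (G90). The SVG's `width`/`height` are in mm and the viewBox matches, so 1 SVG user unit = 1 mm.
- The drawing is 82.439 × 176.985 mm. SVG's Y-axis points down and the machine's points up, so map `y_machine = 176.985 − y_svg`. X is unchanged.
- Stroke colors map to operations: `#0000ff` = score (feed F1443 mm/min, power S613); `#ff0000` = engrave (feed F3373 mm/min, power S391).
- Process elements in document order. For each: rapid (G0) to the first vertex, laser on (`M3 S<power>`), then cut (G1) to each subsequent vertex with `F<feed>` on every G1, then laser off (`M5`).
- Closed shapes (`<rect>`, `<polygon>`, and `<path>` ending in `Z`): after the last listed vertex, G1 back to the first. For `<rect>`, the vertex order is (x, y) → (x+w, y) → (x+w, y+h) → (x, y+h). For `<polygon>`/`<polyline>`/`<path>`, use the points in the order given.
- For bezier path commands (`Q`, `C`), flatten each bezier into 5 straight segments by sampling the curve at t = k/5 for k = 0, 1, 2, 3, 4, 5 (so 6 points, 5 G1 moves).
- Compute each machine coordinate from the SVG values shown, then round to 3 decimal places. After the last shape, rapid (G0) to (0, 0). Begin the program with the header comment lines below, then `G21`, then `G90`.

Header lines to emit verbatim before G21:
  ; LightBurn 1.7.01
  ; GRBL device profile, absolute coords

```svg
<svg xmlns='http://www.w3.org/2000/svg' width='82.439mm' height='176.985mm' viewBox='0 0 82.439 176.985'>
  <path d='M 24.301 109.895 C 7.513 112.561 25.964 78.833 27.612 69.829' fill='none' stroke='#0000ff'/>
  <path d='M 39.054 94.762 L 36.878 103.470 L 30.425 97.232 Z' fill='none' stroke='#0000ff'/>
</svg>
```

; LightBurn 1.7.01
; GRBL device profile, absolute coords
G21
G90
G0 X24.301 Y67.090
M3 S613
G1 X18.041 Y69.369 F1443
G1 X17.739 Y77.448 F1443
G1 X20.900 Y88.395 F1443
G1 X25.023 Y99.276 F1443
G1 X27.612 Y107.156 F1443
M5
G0 X39.054 Y82.223
M3 S613
G1 X36.878 Y73.515 F1443
G1 X30.425 Y79.753 F1443
G1 X39.054 Y82.223 F1443
M5
G0 X0.000 Y0.000

Since the viewBox matches the mm dimensions, user units are millimetres directly. The only transform is the Y-flip y_m = 176.985 − y_svg.

Shape 1 is a cubic bezier drawn with `<path>`. Its stroke #0000ff means score at S613, F1443. After flipping Y the toolpath is (24.301,67.090) → (18.041,69.369) → (17.739,77.448) → (20.900,88.395) → (25.023,99.276) → (27.612,107.156).

Shape 2 is a regular polygon drawn with `<path>`. Its stroke #0000ff means score at S613, F1443. After flipping Y the toolpath is (39.054,82.223) → (36.878,73.515) → (30.425,79.753) → (39.054,82.223), returning to the start.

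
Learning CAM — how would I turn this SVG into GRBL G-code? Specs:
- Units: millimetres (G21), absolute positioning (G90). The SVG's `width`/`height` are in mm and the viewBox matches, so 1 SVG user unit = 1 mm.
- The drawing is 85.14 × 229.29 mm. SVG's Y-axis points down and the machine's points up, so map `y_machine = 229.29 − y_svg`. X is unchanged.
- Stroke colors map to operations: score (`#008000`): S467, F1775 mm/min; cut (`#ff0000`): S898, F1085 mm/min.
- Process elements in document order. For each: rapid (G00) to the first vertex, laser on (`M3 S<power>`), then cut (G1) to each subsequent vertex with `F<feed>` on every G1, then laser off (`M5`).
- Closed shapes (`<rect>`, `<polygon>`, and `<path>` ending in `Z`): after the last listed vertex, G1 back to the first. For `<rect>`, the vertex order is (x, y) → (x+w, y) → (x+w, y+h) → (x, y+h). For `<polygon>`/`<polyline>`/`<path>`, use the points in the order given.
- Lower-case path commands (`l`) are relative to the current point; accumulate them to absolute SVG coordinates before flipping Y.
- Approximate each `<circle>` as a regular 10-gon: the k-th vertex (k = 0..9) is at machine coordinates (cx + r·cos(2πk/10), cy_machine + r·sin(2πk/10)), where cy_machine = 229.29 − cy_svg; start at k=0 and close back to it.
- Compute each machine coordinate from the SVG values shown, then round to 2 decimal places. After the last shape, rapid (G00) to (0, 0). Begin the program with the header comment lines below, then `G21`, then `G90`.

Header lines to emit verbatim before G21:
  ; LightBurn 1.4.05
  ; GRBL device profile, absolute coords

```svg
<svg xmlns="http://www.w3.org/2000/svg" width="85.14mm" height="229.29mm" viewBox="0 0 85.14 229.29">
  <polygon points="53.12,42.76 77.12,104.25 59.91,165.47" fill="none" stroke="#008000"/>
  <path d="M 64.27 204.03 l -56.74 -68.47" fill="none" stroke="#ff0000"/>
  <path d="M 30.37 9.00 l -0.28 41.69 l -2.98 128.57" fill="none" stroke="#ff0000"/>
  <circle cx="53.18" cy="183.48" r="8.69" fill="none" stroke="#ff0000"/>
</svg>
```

viewBox `0 0 85.14 229.29` with mm width/height → 1 unit = 1 mm. Flip: y_m = 229.29 − y_svg.

**Shape 1** — `<polygon>` closed polygon, stroke `#008000` → score (S467, F1775). Machine vertices: (53.12,186.53) → (77.12,125.04) → (59.91,63.82) → (53.12,186.53). Closed: final G1 returns to the first vertex.

**Shape 2** — `<path>` line segment, stroke `#ff0000` → cut (S898, F1085). Machine vertices: (64.27,25.26) → (7.53,93.73). Open path.

**Shape 3** — `<path>` open polyline, stroke `#ff0000` → cut (S898, F1085). Machine vertices: (30.37,220.29) → (30.09,178.60) → (27.11,50.03). Open path.

**Shape 4** — `<circle>` circle, stroke `#ff0000` → cut (S898, F1085). Machine vertices: (61.87,45.81) → (60.21,50.92) → (55.87,54.07) → (50.49,54.07) → (46.15,50.92) → (44.49,45.81) → (46.15,40.70) → (50.49,37.55) → (55.87,37.55) → (60.21,40.70) → (61.87,45.81). Closed: final G1 returns to the first vertex.

; LightBurn 1.4.05
; GRBL device profile, absolute coords
G21
G90
G00 X53.12 Y186.53
M3 S467
G1 X77.12 Y125.04 F1775
G1 X59.91 Y63.82 F1775
G1 X53.12 Y186.53 F1775
M5
G00 X64.27 Y25.26
M3 S898
G1 X7.53 Y93.73 F1085
M5
G00 X30.37 Y220.29
M3 S898
G1 X30.09 Y178.60 F1085
G1 X27.11 Y50.03 F1085
M5
G00 X61.87 Y45.81
M3 S898
G1 X60.21 Y50.92 F1085
G1 X55.87 Y54.07 F1085
G1 X50.49 Y54.07 F1085
G1 X46.15 Y50.92 F1085
G1 X44.49 Y45.81 F1085
G1 X46.15 Y40.70 F1085
G1 X50.49 Y37.55 F1085
G1 X55.87 Y37.55 F1085
G1 X60.21 Y40.70 F1085
G1 X61.87 Y45.81 F1085
M5
G00 X0.00 Y0.00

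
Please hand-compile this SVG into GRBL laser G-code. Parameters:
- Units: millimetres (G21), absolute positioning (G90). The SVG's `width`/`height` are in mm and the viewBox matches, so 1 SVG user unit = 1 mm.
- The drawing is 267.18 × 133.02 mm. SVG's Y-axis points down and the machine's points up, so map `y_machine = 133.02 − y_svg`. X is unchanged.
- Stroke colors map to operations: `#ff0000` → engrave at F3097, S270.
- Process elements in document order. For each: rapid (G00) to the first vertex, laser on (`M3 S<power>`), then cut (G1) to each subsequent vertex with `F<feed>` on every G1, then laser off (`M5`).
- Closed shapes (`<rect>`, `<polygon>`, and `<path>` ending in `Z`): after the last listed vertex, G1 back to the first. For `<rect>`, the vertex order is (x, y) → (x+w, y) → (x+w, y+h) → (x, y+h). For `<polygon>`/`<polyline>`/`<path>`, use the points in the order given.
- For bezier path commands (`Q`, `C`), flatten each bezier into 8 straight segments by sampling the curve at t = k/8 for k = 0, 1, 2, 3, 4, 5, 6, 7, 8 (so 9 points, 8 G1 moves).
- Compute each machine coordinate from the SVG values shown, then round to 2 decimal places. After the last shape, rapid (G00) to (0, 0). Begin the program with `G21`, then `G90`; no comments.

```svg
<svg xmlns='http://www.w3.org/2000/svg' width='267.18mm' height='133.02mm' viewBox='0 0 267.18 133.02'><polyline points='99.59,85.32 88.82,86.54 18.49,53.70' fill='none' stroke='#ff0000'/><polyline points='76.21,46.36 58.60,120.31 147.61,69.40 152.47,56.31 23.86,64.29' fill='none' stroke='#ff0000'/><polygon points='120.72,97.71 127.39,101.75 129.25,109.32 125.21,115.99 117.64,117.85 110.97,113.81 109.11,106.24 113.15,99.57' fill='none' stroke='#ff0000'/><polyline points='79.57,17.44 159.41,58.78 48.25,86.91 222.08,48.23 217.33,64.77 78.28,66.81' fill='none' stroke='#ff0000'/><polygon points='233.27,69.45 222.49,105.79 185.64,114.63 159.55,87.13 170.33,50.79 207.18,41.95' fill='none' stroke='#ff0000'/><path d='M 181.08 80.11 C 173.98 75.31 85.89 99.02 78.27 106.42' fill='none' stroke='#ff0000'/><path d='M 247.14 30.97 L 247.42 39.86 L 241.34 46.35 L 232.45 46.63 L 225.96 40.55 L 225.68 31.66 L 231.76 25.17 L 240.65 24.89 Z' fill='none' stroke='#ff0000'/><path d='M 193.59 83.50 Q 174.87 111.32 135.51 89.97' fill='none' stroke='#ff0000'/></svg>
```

Since the viewBox matches the mm dimensions, user units are millimetres directly. The only transform is the Y-flip y_m = 133.02 − y_svg.

Shape 1 is a open polyline drawn with `<polyline>`. Its stroke #ff0000 means engrave at S270, F3097. After flipping Y the toolpath is (99.59,47.70) → (88.82,46.48) → (18.49,79.32).

Shape 2 is a open polyline drawn with `<polyline>`. Its stroke #ff0000 means engrave at S270, F3097. After flipping Y the toolpath is (76.21,86.66) → (58.60,12.71) → (147.61,63.62) → (152.47,76.71) → (23.86,68.73).

Shape 3 is a regular polygon drawn with `<polygon>`. Its stroke #ff0000 means engrave at S270, F3097. After flipping Y the toolpath is (120.72,35.31) → (127.39,31.27) → (129.25,23.70) → (125.21,17.03) → (117.64,15.17) → (110.97,19.21) → (109.11,26.78) → (113.15,33.45) → (120.72,35.31), returning to the start.

Shape 4 is a open polyline drawn with `<polyline>`. Its stroke #ff0000 means engrave at S270, F3097. After flipping Y the toolpath is (79.57,115.58) → (159.41,74.24) → (48.25,46.11) → (222.08,84.79) → (217.33,68.25) → (78.28,66.21).

Shape 5 is a regular polygon drawn with `<polygon>`. Its stroke #ff0000 means engrave at S270, F3097. After flipping Y the toolpath is (233.27,63.57) → (222.49,27.23) → (185.64,18.39) → (159.55,45.89) → (170.33,82.23) → (207.18,91.07) → (233.27,63.57), returning to the start.

Shape 6 is a cubic bezier drawn with `<path>`. Its stroke #ff0000 means engrave at S270, F3097. After flipping Y the toolpath is (181.08,52.91) → (174.94,53.46) → (163.09,51.86) → (147.44,48.65) → (129.87,44.33) → (112.28,39.44) → (96.55,34.51) → (84.58,30.05) → (78.27,26.60).

Shape 7 is a regular polygon drawn with `<path>`. Its stroke #ff0000 means engrave at S270, F3097. After flipping Y the toolpath is (247.14,102.05) → (247.42,93.16) → (241.34,86.67) → (232.45,86.39) → (225.96,92.47) → (225.68,101.36) → (231.76,107.85) → (240.65,108.13) → (247.14,102.05), returning to the start.

Shape 8 is a quadratic bezier drawn with `<path>`. Its stroke #ff0000 means engrave at S270, F3097. After flipping Y the toolpath is (193.59,49.52) → (188.59,43.33) → (182.94,38.68) → (176.65,35.57) → (169.71,33.99) → (162.13,33.95) → (153.90,35.45) → (145.03,38.48) → (135.51,43.05).

G21
G90
G00 X99.59 Y47.70
M3 S270
G1 X88.82 Y46.48 F3097
G1 X18.49 Y79.32 F3097
M5
G00 X76.21 Y86.66
M3 S270
G1 X58.60 Y12.71 F3097
G1 X147.61 Y63.62 F3097
G1 X152.47 Y76.71 F3097
G1 X23.86 Y68.73 F3097
M5
G00 X120.72 Y35.31
M3 S270
G1 X127.39 Y31.27 F3097
G1 X129.25 Y23.70 F3097
G1 X125.21 Y17.03 F3097
G1 X117.64 Y15.17 F3097
G1 X110.97 Y19.21 F3097
G1 X109.11 Y26.78 F3097
G1 X113.15 Y33.45 F3097
G1 X120.72 Y35.31 F3097
M5
G00 X79.57 Y115.58
M3 S270
G1 X159.41 Y74.24 F3097
G1 X48.25 Y46.11 F3097
G1 X222.08 Y84.79 F3097
G1 X217.33 Y68.25 F3097
G1 X78.28 Y66.21 F3097
M5
G00 X233.27 Y63.57
M3 S270
G1 X222.49 Y27.23 F3097
G1 X185.64 Y18.39 F3097
G1 X159.55 Y45.89 F3097
G1 X170.33 Y82.23 F3097
G1 X207.18 Y91.07 F3097
G1 X233.27 Y63.57 F3097
M5
G00 X181.08 Y52.91
M3 S270
G1 X174.94 Y53.46 F3097
G1 X163.09 Y51.86 F3097
G1 X147.44 Y48.65 F3097
G1 X129.87 Y44.33 F3097
G1 X112.28 Y39.44 F3097
G1 X96.55 Y34.51 F3097
G1 X84.58 Y30.05 F3097
G1 X78.27 Y26.60 F3097
M5
G00 X247.14 Y102.05
M3 S270
G1 X247.42 Y93.16 F3097
G1 X241.34 Y86.67 F3097
G1 X232.45 Y86.39 F3097
G1 X225.96 Y92.47 F3097
G1 X225.68 Y101.36 F3097
G1 X231.76 Y107.85 F3097
G1 X240.65 Y108.13 F3097
G1 X247.14 Y102.05 F3097
M5
G00 X193.59 Y49.52
M3 S270
G1 X188.59 Y43.33 F3097
G1 X182.94 Y38.68 F3097
G1 X176.65 Y35.57 F3097
G1 X169.71 Y33.99 F3097
G1 X162.13 Y33.95 F3097
G1 X153.90 Y35.45 F3097
G1 X145.03 Y38.48 F3097
G1 X135.51 Y43.05 F3097
M5
G00 X0.00 Y0.00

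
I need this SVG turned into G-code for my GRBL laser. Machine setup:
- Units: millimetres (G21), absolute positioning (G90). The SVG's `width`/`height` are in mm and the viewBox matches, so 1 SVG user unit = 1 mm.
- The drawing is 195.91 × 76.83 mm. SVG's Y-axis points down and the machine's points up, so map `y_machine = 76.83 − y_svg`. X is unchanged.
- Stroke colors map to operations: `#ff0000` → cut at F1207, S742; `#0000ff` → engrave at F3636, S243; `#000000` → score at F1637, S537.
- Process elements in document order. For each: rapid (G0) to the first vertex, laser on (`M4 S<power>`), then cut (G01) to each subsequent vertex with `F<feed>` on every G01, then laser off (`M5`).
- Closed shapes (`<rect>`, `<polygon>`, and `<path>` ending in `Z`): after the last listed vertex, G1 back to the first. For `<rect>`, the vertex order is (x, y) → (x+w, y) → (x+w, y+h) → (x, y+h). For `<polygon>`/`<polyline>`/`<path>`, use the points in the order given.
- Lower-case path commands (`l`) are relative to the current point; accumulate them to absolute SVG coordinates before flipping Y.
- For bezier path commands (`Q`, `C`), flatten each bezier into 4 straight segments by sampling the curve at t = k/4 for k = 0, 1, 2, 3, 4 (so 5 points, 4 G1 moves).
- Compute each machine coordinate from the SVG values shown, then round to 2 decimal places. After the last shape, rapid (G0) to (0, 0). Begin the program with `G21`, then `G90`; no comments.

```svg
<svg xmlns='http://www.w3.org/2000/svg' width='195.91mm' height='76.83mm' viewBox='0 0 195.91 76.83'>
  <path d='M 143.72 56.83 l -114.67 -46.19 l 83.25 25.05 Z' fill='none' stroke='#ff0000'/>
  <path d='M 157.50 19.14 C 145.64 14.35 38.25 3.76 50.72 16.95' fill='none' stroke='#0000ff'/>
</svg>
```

1 u = 1 mm; y_m = 76.83 − y.

[1] `<path>` closed polygon, #ff0000→cut S742 F1207: (143.72,20.00) → (29.05,66.19) → (112.30,41.14) → (143.72,20.00) (closed)

[2] `<path>` cubic bezier, #0000ff→engrave S243 F3636: (157.50,57.69) → (134.06,61.91) → (94.99,65.53) → (60.48,65.78) → (50.72,59.88)

G21
G90
G0 X143.72 Y20.00
M4 S742
G01 X29.05 Y66.19 F1207
G01 X112.30 Y41.14 F1207
G01 X143.72 Y20.00 F1207
M5
G0 X157.50 Y57.69
M4 S243
G01 X134.06 Y61.91 F3636
G01 X94.99 Y65.53 F3636
G01 X60.48 Y65.78 F3636
G01 X50.72 Y59.88 F3636
M5
G0 X0.00 Y0.00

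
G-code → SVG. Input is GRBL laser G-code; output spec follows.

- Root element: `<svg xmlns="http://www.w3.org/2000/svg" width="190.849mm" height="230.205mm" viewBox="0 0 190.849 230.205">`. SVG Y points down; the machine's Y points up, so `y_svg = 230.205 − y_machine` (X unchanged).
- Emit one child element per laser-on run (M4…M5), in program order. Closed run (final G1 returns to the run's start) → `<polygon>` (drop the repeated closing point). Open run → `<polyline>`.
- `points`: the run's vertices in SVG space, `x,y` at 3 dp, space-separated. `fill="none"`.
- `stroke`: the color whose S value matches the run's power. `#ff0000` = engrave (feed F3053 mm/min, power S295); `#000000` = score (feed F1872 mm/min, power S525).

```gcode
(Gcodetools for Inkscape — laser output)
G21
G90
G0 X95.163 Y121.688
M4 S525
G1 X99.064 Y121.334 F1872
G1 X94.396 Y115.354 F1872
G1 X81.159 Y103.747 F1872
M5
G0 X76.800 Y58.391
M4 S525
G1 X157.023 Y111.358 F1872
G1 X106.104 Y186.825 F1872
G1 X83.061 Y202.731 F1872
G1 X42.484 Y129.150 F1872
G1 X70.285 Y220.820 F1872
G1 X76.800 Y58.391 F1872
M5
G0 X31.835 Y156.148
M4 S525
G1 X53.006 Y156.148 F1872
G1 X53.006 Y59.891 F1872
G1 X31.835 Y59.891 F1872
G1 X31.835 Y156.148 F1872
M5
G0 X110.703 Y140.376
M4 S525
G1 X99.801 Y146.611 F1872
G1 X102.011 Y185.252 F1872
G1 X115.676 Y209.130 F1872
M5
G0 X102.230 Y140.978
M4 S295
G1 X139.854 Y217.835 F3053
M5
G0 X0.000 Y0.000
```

<svg xmlns="http://www.w3.org/2000/svg" width="190.849mm" height="230.205mm" viewBox="0 0 190.849 230.205">
  <polyline points="95.163,108.517 99.064,108.871 94.396,114.851 81.159,126.458" fill="none" stroke="#000000"/>
  <polygon points="76.800,171.814 157.023,118.847 106.104,43.380 83.061,27.474 42.484,101.055 70.285,9.385" fill="none" stroke="#000000"/>
  <polygon points="31.835,74.057 53.006,74.057 53.006,170.314 31.835,170.314" fill="none" stroke="#000000"/>
  <polyline points="110.703,89.829 99.801,83.594 102.011,44.953 115.676,21.075" fill="none" stroke="#000000"/>
  <polyline points="102.230,89.227 139.854,12.370" fill="none" stroke="#ff0000"/>
</svg>

y_svg = 230.205 − y_m.

[1] S525→`#000000` (score); open run; points: 95.163,108.517 99.064,108.871 94.396,114.851 81.159,126.458

[2] S525→`#000000` (score); closed run; points: 76.800,171.814 157.023,118.847 106.104,43.380 83.061,27.474 42.484,101.055 70.285,9.385

[3] S525→`#000000` (score); closed run; points: 31.835,74.057 53.006,74.057 53.006,170.314 31.835,170.314

[4] S525→`#000000` (score); open run; points: 110.703,89.829 99.801,83.594 102.011,44.953 115.676,21.075

[5] S295→`#ff0000` (engrave); open run; points: 102.230,89.227 139.854,12.370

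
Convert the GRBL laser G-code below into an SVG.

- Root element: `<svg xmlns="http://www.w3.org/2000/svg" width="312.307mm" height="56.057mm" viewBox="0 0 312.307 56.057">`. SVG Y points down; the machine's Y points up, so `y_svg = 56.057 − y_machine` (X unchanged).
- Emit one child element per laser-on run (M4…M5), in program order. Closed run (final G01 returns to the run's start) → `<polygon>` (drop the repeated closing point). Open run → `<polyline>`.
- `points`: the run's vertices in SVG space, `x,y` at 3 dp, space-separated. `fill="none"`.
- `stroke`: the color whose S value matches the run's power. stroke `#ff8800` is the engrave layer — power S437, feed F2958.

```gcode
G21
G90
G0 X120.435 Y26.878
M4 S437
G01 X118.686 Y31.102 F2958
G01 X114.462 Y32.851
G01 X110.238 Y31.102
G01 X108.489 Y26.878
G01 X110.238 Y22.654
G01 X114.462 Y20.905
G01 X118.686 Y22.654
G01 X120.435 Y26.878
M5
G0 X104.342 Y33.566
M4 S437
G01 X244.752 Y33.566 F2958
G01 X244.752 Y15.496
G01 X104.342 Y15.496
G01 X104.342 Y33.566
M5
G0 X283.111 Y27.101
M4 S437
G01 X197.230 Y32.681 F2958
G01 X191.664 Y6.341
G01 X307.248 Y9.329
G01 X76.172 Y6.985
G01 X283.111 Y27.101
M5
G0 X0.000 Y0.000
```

y_svg = 56.057 − y_m. Every run uses S437, so all elements get stroke `#ff8800` (engrave).

[1] closed run; points: 120.435,29.179 118.686,24.955 114.462,23.206 110.238,24.955 108.489,29.179 110.238,33.403 114.462,35.152 118.686,33.403

[2] closed run; points: 104.342,22.491 244.752,22.491 244.752,40.561 104.342,40.561

[3] closed run; points: 283.111,28.956 197.230,23.376 191.664,49.716 307.248,46.728 76.172,49.072

<svg xmlns="http://www.w3.org/2000/svg" width="312.307mm" height="56.057mm" viewBox="0 0 312.307 56.057">
  <polygon points="120.435,29.179 118.686,24.955 114.462,23.206 110.238,24.955 108.489,29.179 110.238,33.403 114.462,35.152 118.686,33.403" fill="none" stroke="#ff8800"/>
  <polygon points="104.342,22.491 244.752,22.491 244.752,40.561 104.342,40.561" fill="none" stroke="#ff8800"/>
  <polygon points="283.111,28.956 197.230,23.376 191.664,49.716 307.248,46.728 76.172,49.072" fill="none" stroke="#ff8800"/>
</svg>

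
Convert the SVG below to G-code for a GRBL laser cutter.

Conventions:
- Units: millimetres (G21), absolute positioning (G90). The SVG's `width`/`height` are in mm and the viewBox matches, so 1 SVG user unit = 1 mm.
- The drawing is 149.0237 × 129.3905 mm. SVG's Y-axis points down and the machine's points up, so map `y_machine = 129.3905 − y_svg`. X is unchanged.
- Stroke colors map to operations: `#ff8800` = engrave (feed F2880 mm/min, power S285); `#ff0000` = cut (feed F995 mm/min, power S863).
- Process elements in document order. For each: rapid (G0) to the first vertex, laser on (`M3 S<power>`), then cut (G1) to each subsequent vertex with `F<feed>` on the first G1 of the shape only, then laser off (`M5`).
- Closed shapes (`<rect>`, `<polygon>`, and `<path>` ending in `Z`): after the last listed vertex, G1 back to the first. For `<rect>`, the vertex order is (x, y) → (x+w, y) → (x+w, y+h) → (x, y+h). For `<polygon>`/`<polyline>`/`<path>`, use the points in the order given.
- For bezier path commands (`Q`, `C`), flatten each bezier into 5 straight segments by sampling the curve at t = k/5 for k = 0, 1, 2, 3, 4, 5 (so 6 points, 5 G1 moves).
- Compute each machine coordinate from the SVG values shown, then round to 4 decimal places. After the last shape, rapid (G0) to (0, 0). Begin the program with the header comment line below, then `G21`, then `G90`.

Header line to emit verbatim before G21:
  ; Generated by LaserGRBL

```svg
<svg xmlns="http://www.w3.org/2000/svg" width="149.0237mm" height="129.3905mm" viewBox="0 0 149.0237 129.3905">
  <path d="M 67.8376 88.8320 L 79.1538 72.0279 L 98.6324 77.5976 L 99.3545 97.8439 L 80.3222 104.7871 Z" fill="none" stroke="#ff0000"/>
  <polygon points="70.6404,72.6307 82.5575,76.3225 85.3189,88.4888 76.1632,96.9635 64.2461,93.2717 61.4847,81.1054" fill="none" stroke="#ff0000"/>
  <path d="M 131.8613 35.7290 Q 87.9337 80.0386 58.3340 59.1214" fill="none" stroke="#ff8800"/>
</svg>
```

Since the viewBox matches the mm dimensions, user units are millimetres directly. The only transform is the Y-flip y_m = 129.3905 − y_svg.

Shape 1 is a regular polygon drawn with `<path>`. Its stroke #ff0000 means cut at S863, F995. After flipping Y the toolpath is (67.8376,40.5585) → (79.1538,57.3626) → (98.6324,51.7929) → (99.3545,31.5466) → (80.3222,24.6034) → (67.8376,40.5585), returning to the start.

Shape 2 is a regular polygon drawn with `<polygon>`. Its stroke #ff0000 means cut at S863, F995. After flipping Y the toolpath is (70.6404,56.7598) → (82.5575,53.0680) → (85.3189,40.9017) → (76.1632,32.4270) → (64.2461,36.1188) → (61.4847,48.2851) → (70.6404,56.7598), returning to the start.

Shape 3 is a quadratic bezier drawn with `<path>`. Its stroke #ff8800 means engrave at S285, F2880. After flipping Y the toolpath is (131.8613,93.6615) → (114.8634,78.5467) → (99.0117,68.6501) → (84.3062,63.9716) → (70.7470,64.5113) → (58.3340,70.2691).

; Generated by LaserGRBL
G21
G90
G0 X67.8376 Y40.5585
M3 S863
G1 X79.1538 Y57.3626 F995
G1 X98.6324 Y51.7929
G1 X99.3545 Y31.5466
G1 X80.3222 Y24.6034
G1 X67.8376 Y40.5585
M5
G0 X70.6404 Y56.7598
M3 S863
G1 X82.5575 Y53.0680 F995
G1 X85.3189 Y40.9017
G1 X76.1632 Y32.4270
G1 X64.2461 Y36.1188
G1 X61.4847 Y48.2851
G1 X70.6404 Y56.7598
M5
G0 X131.8613 Y93.6615
M3 S285
G1 X114.8634 Y78.5467 F2880
G1 X99.0117 Y68.6501
G1 X84.3062 Y63.9716
G1 X70.7470 Y64.5113
G1 X58.3340 Y70.2691
M5
G0 X0.0000 Y0.0000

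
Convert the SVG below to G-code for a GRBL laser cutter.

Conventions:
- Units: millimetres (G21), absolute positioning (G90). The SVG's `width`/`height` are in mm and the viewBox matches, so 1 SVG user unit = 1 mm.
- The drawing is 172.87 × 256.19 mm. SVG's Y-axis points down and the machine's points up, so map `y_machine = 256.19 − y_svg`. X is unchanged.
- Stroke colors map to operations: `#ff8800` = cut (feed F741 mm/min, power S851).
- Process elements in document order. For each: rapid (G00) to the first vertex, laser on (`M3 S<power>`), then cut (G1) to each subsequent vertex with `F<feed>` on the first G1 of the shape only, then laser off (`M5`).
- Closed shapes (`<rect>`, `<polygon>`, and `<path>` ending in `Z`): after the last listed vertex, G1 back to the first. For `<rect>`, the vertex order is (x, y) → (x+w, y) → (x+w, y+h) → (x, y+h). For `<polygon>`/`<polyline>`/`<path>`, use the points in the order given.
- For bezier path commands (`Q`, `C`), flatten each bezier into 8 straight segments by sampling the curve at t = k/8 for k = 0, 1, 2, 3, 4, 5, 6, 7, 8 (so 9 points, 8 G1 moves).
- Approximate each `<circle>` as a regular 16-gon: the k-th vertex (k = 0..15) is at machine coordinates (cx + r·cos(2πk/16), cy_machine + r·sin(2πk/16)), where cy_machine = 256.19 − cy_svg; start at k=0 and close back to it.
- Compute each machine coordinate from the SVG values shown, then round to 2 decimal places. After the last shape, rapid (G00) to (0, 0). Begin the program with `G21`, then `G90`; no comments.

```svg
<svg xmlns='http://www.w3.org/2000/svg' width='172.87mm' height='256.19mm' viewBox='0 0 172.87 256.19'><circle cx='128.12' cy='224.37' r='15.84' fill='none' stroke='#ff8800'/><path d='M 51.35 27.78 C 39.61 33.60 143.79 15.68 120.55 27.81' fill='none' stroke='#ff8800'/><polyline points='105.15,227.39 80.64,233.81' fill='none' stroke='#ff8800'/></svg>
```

G21
G90
G00 X143.96 Y31.82
M3 S851
G1 X142.75 Y37.88 F741
G1 X139.32 Y43.02
G1 X134.18 Y46.45
G1 X128.12 Y47.66
G1 X122.06 Y46.45
G1 X116.92 Y43.02
G1 X113.49 Y37.88
G1 X112.28 Y31.82
G1 X113.49 Y25.76
G1 X116.92 Y20.62
G1 X122.06 Y17.19
G1 X128.12 Y15.98
G1 X134.18 Y17.19
G1 X139.32 Y20.62
G1 X142.75 Y25.76
G1 X143.96 Y31.82
M5
G00 X51.35 Y228.41
M3 S851
G1 X51.91 Y227.24 F741
G1 X60.48 Y227.66
G1 X74.21 Y229.04
G1 X90.26 Y230.76
G1 X105.77 Y232.19
G1 X117.89 Y232.68
G1 X123.77 Y231.63
G1 X120.55 Y228.38
M5
G00 X105.15 Y28.80
M3 S851
G1 X80.64 Y22.38 F741
M5
G00 X0.00 Y0.00

viewBox `0 0 172.87 256.19` with mm width/height → 1 unit = 1 mm. Flip: y_m = 256.19 − y_svg.

**Shape 1** — `<circle>` circle, stroke `#ff8800` → cut (S851, F741). Machine vertices: (143.96,31.82) → (142.75,37.88) → (139.32,43.02) → (134.18,46.45) → (128.12,47.66) → (122.06,46.45) → (116.92,43.02) → (113.49,37.88) → (112.28,31.82) → (113.49,25.76) → (116.92,20.62) → (122.06,17.19) → (128.12,15.98) → (134.18,17.19) → (139.32,20.62) → (142.75,25.76) → (143.96,31.82). Closed: final G1 returns to the first vertex.

**Shape 2** — `<path>` cubic bezier, stroke `#ff8800` → cut (S851, F741). Control points (SVG): P0=(51.35,27.78), P1=(39.61,33.60), P2=(143.79,15.68), P3=(120.55,27.81); sampled at t=k/8. Machine vertices: (51.35,228.41) → (51.91,227.24) → (60.48,227.66) → (74.21,229.04) → (90.26,230.76) → (105.77,232.19) → (117.89,232.68) → (123.77,231.63) → (120.55,228.38). Open path.

**Shape 3** — `<polyline>` line segment, stroke `#ff8800` → cut (S851, F741). Machine vertices: (105.15,28.80) → (80.64,22.38). Open path.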